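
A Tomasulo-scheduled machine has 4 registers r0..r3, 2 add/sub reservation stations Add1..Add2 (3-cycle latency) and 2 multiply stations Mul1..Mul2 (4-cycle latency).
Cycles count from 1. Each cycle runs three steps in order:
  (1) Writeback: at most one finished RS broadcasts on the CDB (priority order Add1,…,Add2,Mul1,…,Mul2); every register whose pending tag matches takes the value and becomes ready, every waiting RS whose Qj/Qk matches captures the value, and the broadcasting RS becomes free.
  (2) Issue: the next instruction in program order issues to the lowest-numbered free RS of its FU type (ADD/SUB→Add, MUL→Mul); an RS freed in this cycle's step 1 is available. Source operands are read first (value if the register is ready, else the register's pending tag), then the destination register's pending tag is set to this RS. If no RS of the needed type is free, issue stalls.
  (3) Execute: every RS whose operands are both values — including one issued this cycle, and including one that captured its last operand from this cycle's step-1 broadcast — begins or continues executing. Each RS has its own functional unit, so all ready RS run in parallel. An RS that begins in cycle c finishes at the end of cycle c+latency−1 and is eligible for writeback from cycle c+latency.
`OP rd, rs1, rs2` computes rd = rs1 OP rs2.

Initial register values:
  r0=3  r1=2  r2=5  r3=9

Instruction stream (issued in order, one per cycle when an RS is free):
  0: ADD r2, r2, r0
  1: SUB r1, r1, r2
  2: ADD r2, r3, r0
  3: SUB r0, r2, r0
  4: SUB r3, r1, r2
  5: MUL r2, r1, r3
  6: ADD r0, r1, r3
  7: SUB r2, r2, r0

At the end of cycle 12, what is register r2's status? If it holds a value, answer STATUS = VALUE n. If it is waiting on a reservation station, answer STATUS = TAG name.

STATUS = TAG Add2

cycle 1: issue ADD r2<-Add1 // r0:3,r1:2,r2:Add1,r3:9
cycle 2: issue SUB r1<-Add2 // r0:3,r1:Add2,r2:Add1,r3:9
cycle 3: stall // r0:3,r1:Add2,r2:Add1,r3:9
cycle 4: CDB Add1=8; issue ADD r2<-Add1 // r0:3,r1:Add2,r2:Add1,r3:9
cycle 5: stall // r0:3,r1:Add2,r2:Add1,r3:9
cycle 6: stall // r0:3,r1:Add2,r2:Add1,r3:9
cycle 7: CDB Add1=12; issue SUB r0<-Add1 // r0:Add1,r1:Add2,r2:12,r3:9
cycle 8: CDB Add2=-6; issue SUB r3<-Add2 // r0:Add1,r1:-6,r2:12,r3:Add2
cycle 9: issue MUL r2<-Mul1 // r0:Add1,r1:-6,r2:Mul1,r3:Add2
cycle 10: CDB Add1=9; issue ADD r0<-Add1 // r0:Add1,r1:-6,r2:Mul1,r3:Add2
cycle 11: CDB Add2=-18; issue SUB r2<-Add2 // r0:Add1,r1:-6,r2:Add2,r3:-18
cycle 12: - // r0:Add1,r1:-6,r2:Add2,r3:-18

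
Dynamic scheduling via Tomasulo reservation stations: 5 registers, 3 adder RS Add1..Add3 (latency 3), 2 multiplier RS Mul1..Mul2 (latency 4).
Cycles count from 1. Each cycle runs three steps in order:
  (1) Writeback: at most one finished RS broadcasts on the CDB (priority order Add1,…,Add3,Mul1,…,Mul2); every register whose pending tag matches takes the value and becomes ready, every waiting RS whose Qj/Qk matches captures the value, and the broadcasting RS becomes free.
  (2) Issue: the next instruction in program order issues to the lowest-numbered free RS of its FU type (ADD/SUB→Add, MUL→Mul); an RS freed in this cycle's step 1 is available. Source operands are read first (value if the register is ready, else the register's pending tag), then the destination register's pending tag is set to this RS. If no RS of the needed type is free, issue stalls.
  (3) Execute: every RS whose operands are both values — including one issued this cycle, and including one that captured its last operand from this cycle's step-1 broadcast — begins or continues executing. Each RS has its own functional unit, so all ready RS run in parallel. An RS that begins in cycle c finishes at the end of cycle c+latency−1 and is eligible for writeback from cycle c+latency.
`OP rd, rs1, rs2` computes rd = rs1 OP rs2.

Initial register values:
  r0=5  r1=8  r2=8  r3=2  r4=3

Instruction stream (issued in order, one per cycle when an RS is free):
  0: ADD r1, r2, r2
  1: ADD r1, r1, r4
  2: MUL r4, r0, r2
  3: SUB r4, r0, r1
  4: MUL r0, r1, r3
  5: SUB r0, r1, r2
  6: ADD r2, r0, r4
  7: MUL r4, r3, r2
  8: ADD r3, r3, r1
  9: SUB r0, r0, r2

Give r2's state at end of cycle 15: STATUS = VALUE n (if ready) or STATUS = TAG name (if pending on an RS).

  c1: issue ADD r1<-Add1  regs: r0:5,r1:Add1,r2:8,r3:2,r4:3
  c2: issue ADD r1<-Add2  regs: r0:5,r1:Add2,r2:8,r3:2,r4:3
  c3: issue MUL r4<-Mul1  regs: r0:5,r1:Add2,r2:8,r3:2,r4:Mul1
  c4: CDB Add1=16; issue SUB r4<-Add1  regs: r0:5,r1:Add2,r2:8,r3:2,r4:Add1
  c5: issue MUL r0<-Mul2  regs: r0:Mul2,r1:Add2,r2:8,r3:2,r4:Add1
  c6: issue SUB r0<-Add3  regs: r0:Add3,r1:Add2,r2:8,r3:2,r4:Add1
  c7: CDB Add2=19; issue ADD r2<-Add2  regs: r0:Add3,r1:19,r2:Add2,r3:2,r4:Add1
  c8: CDB Mul1=40; issue MUL r4<-Mul1  regs: r0:Add3,r1:19,r2:Add2,r3:2,r4:Mul1
  c9: stall  regs: r0:Add3,r1:19,r2:Add2,r3:2,r4:Mul1
  c10: CDB Add1=-14; issue ADD r3<-Add1  regs: r0:Add3,r1:19,r2:Add2,r3:Add1,r4:Mul1
  c11: CDB Add3=11; issue SUB r0<-Add3  regs: r0:Add3,r1:19,r2:Add2,r3:Add1,r4:Mul1
  c12: CDB Mul2=38  regs: r0:Add3,r1:19,r2:Add2,r3:Add1,r4:Mul1
  c13: CDB Add1=21  regs: r0:Add3,r1:19,r2:Add2,r3:21,r4:Mul1
  c14: CDB Add2=-3  regs: r0:Add3,r1:19,r2:-3,r3:21,r4:Mul1
  c15: -  regs: r0:Add3,r1:19,r2:-3,r3:21,r4:Mul1

STATUS = VALUE -3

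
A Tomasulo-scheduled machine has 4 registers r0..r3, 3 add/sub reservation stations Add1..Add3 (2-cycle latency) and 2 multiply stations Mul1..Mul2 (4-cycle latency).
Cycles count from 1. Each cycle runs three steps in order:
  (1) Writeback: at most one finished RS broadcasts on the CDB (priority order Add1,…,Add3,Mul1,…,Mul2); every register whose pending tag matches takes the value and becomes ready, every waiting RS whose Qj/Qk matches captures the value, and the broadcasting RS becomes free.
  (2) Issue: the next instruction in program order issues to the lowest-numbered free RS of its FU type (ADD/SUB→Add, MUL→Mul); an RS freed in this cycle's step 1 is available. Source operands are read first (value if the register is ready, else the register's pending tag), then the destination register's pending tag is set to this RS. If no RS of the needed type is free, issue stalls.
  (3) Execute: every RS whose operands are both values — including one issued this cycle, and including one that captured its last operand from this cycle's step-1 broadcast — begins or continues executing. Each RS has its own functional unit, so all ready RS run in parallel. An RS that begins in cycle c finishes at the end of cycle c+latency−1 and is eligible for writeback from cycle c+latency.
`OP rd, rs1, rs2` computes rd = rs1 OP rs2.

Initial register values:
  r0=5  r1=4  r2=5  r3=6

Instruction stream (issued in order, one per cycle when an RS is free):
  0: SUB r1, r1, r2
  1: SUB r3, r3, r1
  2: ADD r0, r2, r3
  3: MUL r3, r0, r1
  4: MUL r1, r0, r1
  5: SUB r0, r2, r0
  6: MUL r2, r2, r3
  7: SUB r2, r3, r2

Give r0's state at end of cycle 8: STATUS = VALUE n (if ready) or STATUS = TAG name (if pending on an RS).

STATUS = TAG Add2

  c1: issue SUB r1<-Add1  regs: r0:5,r1:Add1,r2:5,r3:6
  c2: issue SUB r3<-Add2  regs: r0:5,r1:Add1,r2:5,r3:Add2
  c3: CDB Add1=-1; issue ADD r0<-Add1  regs: r0:Add1,r1:-1,r2:5,r3:Add2
  c4: issue MUL r3<-Mul1  regs: r0:Add1,r1:-1,r2:5,r3:Mul1
  c5: CDB Add2=7; issue MUL r1<-Mul2  regs: r0:Add1,r1:Mul2,r2:5,r3:Mul1
  c6: issue SUB r0<-Add2  regs: r0:Add2,r1:Mul2,r2:5,r3:Mul1
  c7: CDB Add1=12; stall  regs: r0:Add2,r1:Mul2,r2:5,r3:Mul1
  c8: stall  regs: r0:Add2,r1:Mul2,r2:5,r3:Mul1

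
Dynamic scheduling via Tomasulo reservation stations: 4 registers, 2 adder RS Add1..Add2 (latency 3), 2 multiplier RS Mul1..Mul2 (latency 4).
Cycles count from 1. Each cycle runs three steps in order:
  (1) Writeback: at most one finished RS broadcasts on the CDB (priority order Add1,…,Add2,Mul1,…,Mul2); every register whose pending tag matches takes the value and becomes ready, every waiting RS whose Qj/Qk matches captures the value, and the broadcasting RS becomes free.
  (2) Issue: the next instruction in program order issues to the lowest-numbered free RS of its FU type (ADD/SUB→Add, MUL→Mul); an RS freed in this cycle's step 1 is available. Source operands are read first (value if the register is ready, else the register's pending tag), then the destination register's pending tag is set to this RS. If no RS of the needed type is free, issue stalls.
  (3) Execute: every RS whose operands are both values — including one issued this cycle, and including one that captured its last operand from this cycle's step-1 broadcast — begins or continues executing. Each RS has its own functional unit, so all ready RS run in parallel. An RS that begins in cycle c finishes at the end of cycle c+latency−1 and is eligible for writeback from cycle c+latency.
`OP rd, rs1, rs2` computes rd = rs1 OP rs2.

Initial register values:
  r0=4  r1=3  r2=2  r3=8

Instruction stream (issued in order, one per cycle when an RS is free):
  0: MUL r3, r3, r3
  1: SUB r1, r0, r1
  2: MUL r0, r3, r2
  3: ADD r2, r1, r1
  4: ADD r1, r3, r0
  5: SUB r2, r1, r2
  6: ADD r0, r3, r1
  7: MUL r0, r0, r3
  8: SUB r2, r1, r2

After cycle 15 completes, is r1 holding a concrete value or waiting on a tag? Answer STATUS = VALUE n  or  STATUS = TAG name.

STATUS = VALUE 192

c1: issue MUL r3<-Mul1 | r0:4,r1:3,r2:2,r3:Mul1
c2: issue SUB r1<-Add1 | r0:4,r1:Add1,r2:2,r3:Mul1
c3: issue MUL r0<-Mul2 | r0:Mul2,r1:Add1,r2:2,r3:Mul1
c4: issue ADD r2<-Add2 | r0:Mul2,r1:Add1,r2:Add2,r3:Mul1
c5: CDB Add1=1; issue ADD r1<-Add1 | r0:Mul2,r1:Add1,r2:Add2,r3:Mul1
c6: CDB Mul1=64; stall | r0:Mul2,r1:Add1,r2:Add2,r3:64
c7: stall | r0:Mul2,r1:Add1,r2:Add2,r3:64
c8: CDB Add2=2; issue SUB r2<-Add2 | r0:Mul2,r1:Add1,r2:Add2,r3:64
c9: stall | r0:Mul2,r1:Add1,r2:Add2,r3:64
c10: CDB Mul2=128; stall | r0:128,r1:Add1,r2:Add2,r3:64
c11: stall | r0:128,r1:Add1,r2:Add2,r3:64
c12: stall | r0:128,r1:Add1,r2:Add2,r3:64
c13: CDB Add1=192; issue ADD r0<-Add1 | r0:Add1,r1:192,r2:Add2,r3:64
c14: issue MUL r0<-Mul1 | r0:Mul1,r1:192,r2:Add2,r3:64
c15: stall | r0:Mul1,r1:192,r2:Add2,r3:64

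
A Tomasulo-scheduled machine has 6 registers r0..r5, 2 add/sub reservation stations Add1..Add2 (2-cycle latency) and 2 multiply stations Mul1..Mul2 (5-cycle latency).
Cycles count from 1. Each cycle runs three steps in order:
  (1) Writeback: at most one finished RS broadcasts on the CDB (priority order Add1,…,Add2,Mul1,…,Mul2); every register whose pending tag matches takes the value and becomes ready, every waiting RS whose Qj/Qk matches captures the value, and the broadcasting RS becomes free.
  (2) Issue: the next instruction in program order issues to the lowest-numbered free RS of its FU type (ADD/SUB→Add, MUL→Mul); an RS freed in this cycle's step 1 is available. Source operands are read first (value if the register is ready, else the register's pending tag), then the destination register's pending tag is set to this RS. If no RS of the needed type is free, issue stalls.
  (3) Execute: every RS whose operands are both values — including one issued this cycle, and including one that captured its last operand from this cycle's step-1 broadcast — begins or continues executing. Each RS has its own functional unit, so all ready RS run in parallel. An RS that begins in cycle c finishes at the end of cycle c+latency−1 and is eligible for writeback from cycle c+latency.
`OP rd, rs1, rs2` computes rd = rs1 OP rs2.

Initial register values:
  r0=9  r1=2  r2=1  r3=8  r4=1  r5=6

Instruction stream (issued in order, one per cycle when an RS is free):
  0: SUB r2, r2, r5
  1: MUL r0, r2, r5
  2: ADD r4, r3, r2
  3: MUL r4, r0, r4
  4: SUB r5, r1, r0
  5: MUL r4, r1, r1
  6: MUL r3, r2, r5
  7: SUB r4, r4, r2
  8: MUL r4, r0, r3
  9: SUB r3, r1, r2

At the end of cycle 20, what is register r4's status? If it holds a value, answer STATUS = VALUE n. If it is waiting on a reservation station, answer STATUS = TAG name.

STATUS = TAG Mul2

  c1: issue SUB r2<-Add1  regs: r0:9,r1:2,r2:Add1,r3:8,r4:1,r5:6
  c2: issue MUL r0<-Mul1  regs: r0:Mul1,r1:2,r2:Add1,r3:8,r4:1,r5:6
  c3: CDB Add1=-5; issue ADD r4<-Add1  regs: r0:Mul1,r1:2,r2:-5,r3:8,r4:Add1,r5:6
  c4: issue MUL r4<-Mul2  regs: r0:Mul1,r1:2,r2:-5,r3:8,r4:Mul2,r5:6
  c5: CDB Add1=3; issue SUB r5<-Add1  regs: r0:Mul1,r1:2,r2:-5,r3:8,r4:Mul2,r5:Add1
  c6: stall  regs: r0:Mul1,r1:2,r2:-5,r3:8,r4:Mul2,r5:Add1
  c7: stall  regs: r0:Mul1,r1:2,r2:-5,r3:8,r4:Mul2,r5:Add1
  c8: CDB Mul1=-30; issue MUL r4<-Mul1  regs: r0:-30,r1:2,r2:-5,r3:8,r4:Mul1,r5:Add1
  c9: stall  regs: r0:-30,r1:2,r2:-5,r3:8,r4:Mul1,r5:Add1
  c10: CDB Add1=32; stall  regs: r0:-30,r1:2,r2:-5,r3:8,r4:Mul1,r5:32
  c11: stall  regs: r0:-30,r1:2,r2:-5,r3:8,r4:Mul1,r5:32
  c12: stall  regs: r0:-30,r1:2,r2:-5,r3:8,r4:Mul1,r5:32
  c13: CDB Mul1=4; issue MUL r3<-Mul1  regs: r0:-30,r1:2,r2:-5,r3:Mul1,r4:4,r5:32
  c14: CDB Mul2=-90; issue SUB r4<-Add1  regs: r0:-30,r1:2,r2:-5,r3:Mul1,r4:Add1,r5:32
  c15: issue MUL r4<-Mul2  regs: r0:-30,r1:2,r2:-5,r3:Mul1,r4:Mul2,r5:32
  c16: CDB Add1=9; issue SUB r3<-Add1  regs: r0:-30,r1:2,r2:-5,r3:Add1,r4:Mul2,r5:32
  c17: -  regs: r0:-30,r1:2,r2:-5,r3:Add1,r4:Mul2,r5:32
  c18: CDB Add1=7  regs: r0:-30,r1:2,r2:-5,r3:7,r4:Mul2,r5:32
  c19: CDB Mul1=-160  regs: r0:-30,r1:2,r2:-5,r3:7,r4:Mul2,r5:32
  c20: -  regs: r0:-30,r1:2,r2:-5,r3:7,r4:Mul2,r5:32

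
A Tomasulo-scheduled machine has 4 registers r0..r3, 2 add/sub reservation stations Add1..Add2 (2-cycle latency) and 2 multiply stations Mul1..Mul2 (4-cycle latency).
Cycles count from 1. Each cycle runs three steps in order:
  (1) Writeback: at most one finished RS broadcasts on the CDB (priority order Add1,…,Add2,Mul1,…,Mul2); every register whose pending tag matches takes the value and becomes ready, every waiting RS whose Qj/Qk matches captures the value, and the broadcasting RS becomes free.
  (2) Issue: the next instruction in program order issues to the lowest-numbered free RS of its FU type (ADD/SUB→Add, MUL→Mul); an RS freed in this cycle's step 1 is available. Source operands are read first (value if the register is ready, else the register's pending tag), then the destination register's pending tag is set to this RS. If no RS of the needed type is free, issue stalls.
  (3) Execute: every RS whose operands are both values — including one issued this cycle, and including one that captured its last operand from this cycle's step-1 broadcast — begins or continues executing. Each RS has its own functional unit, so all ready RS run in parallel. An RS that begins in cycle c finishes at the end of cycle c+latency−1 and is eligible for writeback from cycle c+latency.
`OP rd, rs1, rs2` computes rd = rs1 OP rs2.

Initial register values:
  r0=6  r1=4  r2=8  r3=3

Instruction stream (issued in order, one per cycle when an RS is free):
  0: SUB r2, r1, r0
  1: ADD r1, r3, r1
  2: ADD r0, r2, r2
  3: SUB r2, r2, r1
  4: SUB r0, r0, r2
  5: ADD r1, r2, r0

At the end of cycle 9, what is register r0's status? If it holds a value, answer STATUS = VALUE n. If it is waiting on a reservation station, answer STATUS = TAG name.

c1: issue SUB r2<-Add1 | r0:6,r1:4,r2:Add1,r3:3
c2: issue ADD r1<-Add2 | r0:6,r1:Add2,r2:Add1,r3:3
c3: CDB Add1=-2; issue ADD r0<-Add1 | r0:Add1,r1:Add2,r2:-2,r3:3
c4: CDB Add2=7; issue SUB r2<-Add2 | r0:Add1,r1:7,r2:Add2,r3:3
c5: CDB Add1=-4; issue SUB r0<-Add1 | r0:Add1,r1:7,r2:Add2,r3:3
c6: CDB Add2=-9; issue ADD r1<-Add2 | r0:Add1,r1:Add2,r2:-9,r3:3
c7: - | r0:Add1,r1:Add2,r2:-9,r3:3
c8: CDB Add1=5 | r0:5,r1:Add2,r2:-9,r3:3
c9: - | r0:5,r1:Add2,r2:-9,r3:3

STATUS = VALUE 5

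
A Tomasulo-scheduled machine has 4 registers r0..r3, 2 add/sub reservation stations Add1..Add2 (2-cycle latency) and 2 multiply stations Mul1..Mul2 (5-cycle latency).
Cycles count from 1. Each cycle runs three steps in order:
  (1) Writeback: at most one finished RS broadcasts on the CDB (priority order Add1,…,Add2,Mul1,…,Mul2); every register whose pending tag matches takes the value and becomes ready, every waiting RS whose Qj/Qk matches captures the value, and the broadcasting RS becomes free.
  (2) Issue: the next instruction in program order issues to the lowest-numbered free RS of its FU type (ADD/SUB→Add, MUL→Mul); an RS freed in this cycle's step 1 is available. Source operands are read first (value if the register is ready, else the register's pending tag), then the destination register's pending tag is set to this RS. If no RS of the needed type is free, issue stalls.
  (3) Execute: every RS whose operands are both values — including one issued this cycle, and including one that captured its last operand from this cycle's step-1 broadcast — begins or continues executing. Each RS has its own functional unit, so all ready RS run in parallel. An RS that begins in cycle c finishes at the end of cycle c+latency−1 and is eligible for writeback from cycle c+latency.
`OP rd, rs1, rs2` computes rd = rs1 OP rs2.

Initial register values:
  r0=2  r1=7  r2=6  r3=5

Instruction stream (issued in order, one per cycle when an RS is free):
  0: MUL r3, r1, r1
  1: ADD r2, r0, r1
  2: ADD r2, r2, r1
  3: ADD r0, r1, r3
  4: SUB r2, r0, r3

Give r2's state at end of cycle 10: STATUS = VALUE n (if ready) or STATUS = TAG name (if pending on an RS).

cycle 1: issue MUL r3<-Mul1 // r0:2,r1:7,r2:6,r3:Mul1
cycle 2: issue ADD r2<-Add1 // r0:2,r1:7,r2:Add1,r3:Mul1
cycle 3: issue ADD r2<-Add2 // r0:2,r1:7,r2:Add2,r3:Mul1
cycle 4: CDB Add1=9; issue ADD r0<-Add1 // r0:Add1,r1:7,r2:Add2,r3:Mul1
cycle 5: stall // r0:Add1,r1:7,r2:Add2,r3:Mul1
cycle 6: CDB Add2=16; issue SUB r2<-Add2 // r0:Add1,r1:7,r2:Add2,r3:Mul1
cycle 7: CDB Mul1=49 // r0:Add1,r1:7,r2:Add2,r3:49
cycle 8: - // r0:Add1,r1:7,r2:Add2,r3:49
cycle 9: CDB Add1=56 // r0:56,r1:7,r2:Add2,r3:49
cycle 10: - // r0:56,r1:7,r2:Add2,r3:49

STATUS = TAG Add2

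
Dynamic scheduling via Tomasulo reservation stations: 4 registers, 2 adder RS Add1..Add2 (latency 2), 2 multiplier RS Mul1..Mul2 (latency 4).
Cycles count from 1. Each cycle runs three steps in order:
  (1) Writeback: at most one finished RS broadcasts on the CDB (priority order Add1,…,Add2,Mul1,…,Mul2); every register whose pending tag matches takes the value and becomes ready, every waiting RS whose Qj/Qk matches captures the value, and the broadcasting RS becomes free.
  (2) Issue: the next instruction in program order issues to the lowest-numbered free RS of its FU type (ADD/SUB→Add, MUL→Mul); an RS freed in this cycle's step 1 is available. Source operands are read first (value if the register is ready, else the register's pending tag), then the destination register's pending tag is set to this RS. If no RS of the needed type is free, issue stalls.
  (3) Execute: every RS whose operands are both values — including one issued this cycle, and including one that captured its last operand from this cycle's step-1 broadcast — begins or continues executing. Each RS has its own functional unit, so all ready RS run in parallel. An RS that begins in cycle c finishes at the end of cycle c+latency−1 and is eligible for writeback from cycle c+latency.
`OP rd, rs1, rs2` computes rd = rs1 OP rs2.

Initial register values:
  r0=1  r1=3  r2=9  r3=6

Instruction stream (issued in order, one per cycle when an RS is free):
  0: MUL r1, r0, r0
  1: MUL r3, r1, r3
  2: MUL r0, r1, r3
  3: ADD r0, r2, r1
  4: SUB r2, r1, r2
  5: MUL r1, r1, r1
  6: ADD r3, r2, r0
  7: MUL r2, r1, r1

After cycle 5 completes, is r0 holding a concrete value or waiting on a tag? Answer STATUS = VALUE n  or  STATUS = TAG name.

STATUS = TAG Mul1

c1: issue MUL r1<-Mul1 | r0:1,r1:Mul1,r2:9,r3:6
c2: issue MUL r3<-Mul2 | r0:1,r1:Mul1,r2:9,r3:Mul2
c3: stall | r0:1,r1:Mul1,r2:9,r3:Mul2
c4: stall | r0:1,r1:Mul1,r2:9,r3:Mul2
c5: CDB Mul1=1; issue MUL r0<-Mul1 | r0:Mul1,r1:1,r2:9,r3:Mul2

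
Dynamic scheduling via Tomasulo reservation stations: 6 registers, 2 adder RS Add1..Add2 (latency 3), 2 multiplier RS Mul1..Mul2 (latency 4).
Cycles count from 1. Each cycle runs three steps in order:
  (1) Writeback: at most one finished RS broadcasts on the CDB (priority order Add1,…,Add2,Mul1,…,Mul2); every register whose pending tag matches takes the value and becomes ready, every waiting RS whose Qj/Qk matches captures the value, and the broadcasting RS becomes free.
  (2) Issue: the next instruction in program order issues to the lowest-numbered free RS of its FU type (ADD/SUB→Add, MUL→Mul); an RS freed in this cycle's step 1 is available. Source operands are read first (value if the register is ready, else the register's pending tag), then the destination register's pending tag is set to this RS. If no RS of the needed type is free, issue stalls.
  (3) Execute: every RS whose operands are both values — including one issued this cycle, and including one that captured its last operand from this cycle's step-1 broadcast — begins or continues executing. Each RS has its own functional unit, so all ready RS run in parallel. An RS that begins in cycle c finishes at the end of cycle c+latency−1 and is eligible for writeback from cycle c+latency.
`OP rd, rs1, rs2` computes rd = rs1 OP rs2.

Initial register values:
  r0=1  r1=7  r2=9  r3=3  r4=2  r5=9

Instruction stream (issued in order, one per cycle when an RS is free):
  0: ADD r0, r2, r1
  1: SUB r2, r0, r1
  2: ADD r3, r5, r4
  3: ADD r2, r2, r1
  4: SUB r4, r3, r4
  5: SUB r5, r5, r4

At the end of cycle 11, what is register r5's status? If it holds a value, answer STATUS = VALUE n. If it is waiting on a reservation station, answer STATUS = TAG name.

  c1: issue ADD r0<-Add1  regs: r0:Add1,r1:7,r2:9,r3:3,r4:2,r5:9
  c2: issue SUB r2<-Add2  regs: r0:Add1,r1:7,r2:Add2,r3:3,r4:2,r5:9
  c3: stall  regs: r0:Add1,r1:7,r2:Add2,r3:3,r4:2,r5:9
  c4: CDB Add1=16; issue ADD r3<-Add1  regs: r0:16,r1:7,r2:Add2,r3:Add1,r4:2,r5:9
  c5: stall  regs: r0:16,r1:7,r2:Add2,r3:Add1,r4:2,r5:9
  c6: stall  regs: r0:16,r1:7,r2:Add2,r3:Add1,r4:2,r5:9
  c7: CDB Add1=11; issue ADD r2<-Add1  regs: r0:16,r1:7,r2:Add1,r3:11,r4:2,r5:9
  c8: CDB Add2=9; issue SUB r4<-Add2  regs: r0:16,r1:7,r2:Add1,r3:11,r4:Add2,r5:9
  c9: stall  regs: r0:16,r1:7,r2:Add1,r3:11,r4:Add2,r5:9
  c10: stall  regs: r0:16,r1:7,r2:Add1,r3:11,r4:Add2,r5:9
  c11: CDB Add1=16; issue SUB r5<-Add1  regs: r0:16,r1:7,r2:16,r3:11,r4:Add2,r5:Add1

STATUS = TAG Add1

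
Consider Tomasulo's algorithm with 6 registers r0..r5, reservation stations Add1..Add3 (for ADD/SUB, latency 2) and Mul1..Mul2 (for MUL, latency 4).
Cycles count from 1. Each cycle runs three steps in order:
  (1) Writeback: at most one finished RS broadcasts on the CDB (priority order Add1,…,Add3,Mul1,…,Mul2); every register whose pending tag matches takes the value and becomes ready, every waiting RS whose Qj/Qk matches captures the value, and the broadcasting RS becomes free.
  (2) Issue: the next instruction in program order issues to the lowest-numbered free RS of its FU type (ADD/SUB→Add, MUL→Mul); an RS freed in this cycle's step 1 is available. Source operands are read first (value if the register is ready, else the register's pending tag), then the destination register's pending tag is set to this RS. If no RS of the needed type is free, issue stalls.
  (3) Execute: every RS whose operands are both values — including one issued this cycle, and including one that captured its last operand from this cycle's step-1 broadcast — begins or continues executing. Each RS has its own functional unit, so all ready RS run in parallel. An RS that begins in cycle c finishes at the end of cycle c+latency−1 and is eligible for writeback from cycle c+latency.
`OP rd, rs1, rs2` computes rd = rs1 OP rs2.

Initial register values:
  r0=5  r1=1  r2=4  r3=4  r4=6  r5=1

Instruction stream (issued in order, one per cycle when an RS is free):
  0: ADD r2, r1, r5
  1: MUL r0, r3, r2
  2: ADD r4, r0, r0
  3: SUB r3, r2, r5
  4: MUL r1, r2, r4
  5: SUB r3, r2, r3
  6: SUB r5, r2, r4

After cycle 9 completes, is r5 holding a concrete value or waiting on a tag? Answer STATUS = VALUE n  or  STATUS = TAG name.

c1: issue ADD r2<-Add1 | r0:5,r1:1,r2:Add1,r3:4,r4:6,r5:1
c2: issue MUL r0<-Mul1 | r0:Mul1,r1:1,r2:Add1,r3:4,r4:6,r5:1
c3: CDB Add1=2; issue ADD r4<-Add1 | r0:Mul1,r1:1,r2:2,r3:4,r4:Add1,r5:1
c4: issue SUB r3<-Add2 | r0:Mul1,r1:1,r2:2,r3:Add2,r4:Add1,r5:1
c5: issue MUL r1<-Mul2 | r0:Mul1,r1:Mul2,r2:2,r3:Add2,r4:Add1,r5:1
c6: CDB Add2=1; issue SUB r3<-Add2 | r0:Mul1,r1:Mul2,r2:2,r3:Add2,r4:Add1,r5:1
c7: CDB Mul1=8; issue SUB r5<-Add3 | r0:8,r1:Mul2,r2:2,r3:Add2,r4:Add1,r5:Add3
c8: CDB Add2=1 | r0:8,r1:Mul2,r2:2,r3:1,r4:Add1,r5:Add3
c9: CDB Add1=16 | r0:8,r1:Mul2,r2:2,r3:1,r4:16,r5:Add3

STATUS = TAG Add3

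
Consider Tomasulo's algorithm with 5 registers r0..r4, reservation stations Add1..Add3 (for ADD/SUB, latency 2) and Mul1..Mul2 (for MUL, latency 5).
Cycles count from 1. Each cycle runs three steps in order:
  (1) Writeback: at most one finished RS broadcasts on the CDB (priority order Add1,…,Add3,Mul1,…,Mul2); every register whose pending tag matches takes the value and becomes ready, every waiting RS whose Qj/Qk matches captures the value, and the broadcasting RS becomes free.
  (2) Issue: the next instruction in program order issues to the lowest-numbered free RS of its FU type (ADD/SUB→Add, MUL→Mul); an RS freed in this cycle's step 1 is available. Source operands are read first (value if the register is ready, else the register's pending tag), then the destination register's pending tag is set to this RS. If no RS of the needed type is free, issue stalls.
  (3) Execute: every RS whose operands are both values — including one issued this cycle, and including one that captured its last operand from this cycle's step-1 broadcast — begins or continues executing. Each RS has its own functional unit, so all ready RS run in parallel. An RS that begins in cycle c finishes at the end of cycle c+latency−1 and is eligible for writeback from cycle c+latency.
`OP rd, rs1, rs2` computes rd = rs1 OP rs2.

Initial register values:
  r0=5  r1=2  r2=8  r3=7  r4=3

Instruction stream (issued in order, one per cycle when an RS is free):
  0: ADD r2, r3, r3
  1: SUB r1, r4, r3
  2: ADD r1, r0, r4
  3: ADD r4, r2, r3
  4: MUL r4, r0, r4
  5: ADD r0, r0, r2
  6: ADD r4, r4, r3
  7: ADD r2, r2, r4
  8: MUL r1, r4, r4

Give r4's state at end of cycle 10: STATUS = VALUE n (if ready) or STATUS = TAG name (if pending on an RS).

STATUS = TAG Add2

cycle 1: issue ADD r2<-Add1 // r0:5,r1:2,r2:Add1,r3:7,r4:3
cycle 2: issue SUB r1<-Add2 // r0:5,r1:Add2,r2:Add1,r3:7,r4:3
cycle 3: CDB Add1=14; issue ADD r1<-Add1 // r0:5,r1:Add1,r2:14,r3:7,r4:3
cycle 4: CDB Add2=-4; issue ADD r4<-Add2 // r0:5,r1:Add1,r2:14,r3:7,r4:Add2
cycle 5: CDB Add1=8; issue MUL r4<-Mul1 // r0:5,r1:8,r2:14,r3:7,r4:Mul1
cycle 6: CDB Add2=21; issue ADD r0<-Add1 // r0:Add1,r1:8,r2:14,r3:7,r4:Mul1
cycle 7: issue ADD r4<-Add2 // r0:Add1,r1:8,r2:14,r3:7,r4:Add2
cycle 8: CDB Add1=19; issue ADD r2<-Add1 // r0:19,r1:8,r2:Add1,r3:7,r4:Add2
cycle 9: issue MUL r1<-Mul2 // r0:19,r1:Mul2,r2:Add1,r3:7,r4:Add2
cycle 10: - // r0:19,r1:Mul2,r2:Add1,r3:7,r4:Add2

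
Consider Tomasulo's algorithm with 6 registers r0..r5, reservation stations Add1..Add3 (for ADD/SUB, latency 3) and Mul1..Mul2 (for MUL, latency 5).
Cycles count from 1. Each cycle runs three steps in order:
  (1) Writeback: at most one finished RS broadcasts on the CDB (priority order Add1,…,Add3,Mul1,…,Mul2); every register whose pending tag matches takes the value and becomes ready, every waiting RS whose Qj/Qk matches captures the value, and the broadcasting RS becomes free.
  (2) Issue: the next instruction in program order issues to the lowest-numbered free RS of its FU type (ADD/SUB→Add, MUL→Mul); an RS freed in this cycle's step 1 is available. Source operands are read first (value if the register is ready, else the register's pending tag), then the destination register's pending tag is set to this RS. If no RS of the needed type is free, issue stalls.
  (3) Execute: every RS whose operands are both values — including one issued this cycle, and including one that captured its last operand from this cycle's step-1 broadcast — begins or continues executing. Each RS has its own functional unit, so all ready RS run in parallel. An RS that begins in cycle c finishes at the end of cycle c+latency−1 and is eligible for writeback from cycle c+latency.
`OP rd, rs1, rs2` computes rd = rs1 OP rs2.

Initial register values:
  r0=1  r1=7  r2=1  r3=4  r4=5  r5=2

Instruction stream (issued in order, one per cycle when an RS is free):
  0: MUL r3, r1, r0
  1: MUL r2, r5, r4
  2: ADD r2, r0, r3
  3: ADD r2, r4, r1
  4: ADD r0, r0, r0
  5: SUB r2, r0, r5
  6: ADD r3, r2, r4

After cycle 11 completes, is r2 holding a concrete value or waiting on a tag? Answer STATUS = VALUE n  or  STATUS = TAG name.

STATUS = VALUE 0

cycle 1: issue MUL r3<-Mul1 // r0:1,r1:7,r2:1,r3:Mul1,r4:5,r5:2
cycle 2: issue MUL r2<-Mul2 // r0:1,r1:7,r2:Mul2,r3:Mul1,r4:5,r5:2
cycle 3: issue ADD r2<-Add1 // r0:1,r1:7,r2:Add1,r3:Mul1,r4:5,r5:2
cycle 4: issue ADD r2<-Add2 // r0:1,r1:7,r2:Add2,r3:Mul1,r4:5,r5:2
cycle 5: issue ADD r0<-Add3 // r0:Add3,r1:7,r2:Add2,r3:Mul1,r4:5,r5:2
cycle 6: CDB Mul1=7; stall // r0:Add3,r1:7,r2:Add2,r3:7,r4:5,r5:2
cycle 7: CDB Add2=12; issue SUB r2<-Add2 // r0:Add3,r1:7,r2:Add2,r3:7,r4:5,r5:2
cycle 8: CDB Add3=2; issue ADD r3<-Add3 // r0:2,r1:7,r2:Add2,r3:Add3,r4:5,r5:2
cycle 9: CDB Add1=8 // r0:2,r1:7,r2:Add2,r3:Add3,r4:5,r5:2
cycle 10: CDB Mul2=10 // r0:2,r1:7,r2:Add2,r3:Add3,r4:5,r5:2
cycle 11: CDB Add2=0 // r0:2,r1:7,r2:0,r3:Add3,r4:5,r5:2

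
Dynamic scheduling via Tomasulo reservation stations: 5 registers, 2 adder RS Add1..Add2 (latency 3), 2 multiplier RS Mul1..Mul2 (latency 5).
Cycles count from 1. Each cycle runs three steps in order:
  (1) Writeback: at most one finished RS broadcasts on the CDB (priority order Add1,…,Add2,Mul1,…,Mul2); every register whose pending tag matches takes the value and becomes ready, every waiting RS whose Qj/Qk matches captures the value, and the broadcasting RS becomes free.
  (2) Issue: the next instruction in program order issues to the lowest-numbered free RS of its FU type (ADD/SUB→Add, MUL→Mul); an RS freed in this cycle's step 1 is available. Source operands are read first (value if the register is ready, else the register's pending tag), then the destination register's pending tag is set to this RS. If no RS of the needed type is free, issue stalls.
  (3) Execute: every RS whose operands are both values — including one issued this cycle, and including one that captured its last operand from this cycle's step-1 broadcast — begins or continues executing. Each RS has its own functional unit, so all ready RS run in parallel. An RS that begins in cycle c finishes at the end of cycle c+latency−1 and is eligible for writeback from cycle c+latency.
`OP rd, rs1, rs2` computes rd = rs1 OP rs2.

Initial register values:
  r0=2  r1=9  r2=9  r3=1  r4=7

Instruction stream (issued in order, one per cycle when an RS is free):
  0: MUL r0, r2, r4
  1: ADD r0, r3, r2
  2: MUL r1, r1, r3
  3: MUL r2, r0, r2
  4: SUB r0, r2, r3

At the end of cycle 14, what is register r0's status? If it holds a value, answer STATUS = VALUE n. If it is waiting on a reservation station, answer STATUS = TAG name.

STATUS = VALUE 89

cycle 1: issue MUL r0<-Mul1 // r0:Mul1,r1:9,r2:9,r3:1,r4:7
cycle 2: issue ADD r0<-Add1 // r0:Add1,r1:9,r2:9,r3:1,r4:7
cycle 3: issue MUL r1<-Mul2 // r0:Add1,r1:Mul2,r2:9,r3:1,r4:7
cycle 4: stall // r0:Add1,r1:Mul2,r2:9,r3:1,r4:7
cycle 5: CDB Add1=10; stall // r0:10,r1:Mul2,r2:9,r3:1,r4:7
cycle 6: CDB Mul1=63; issue MUL r2<-Mul1 // r0:10,r1:Mul2,r2:Mul1,r3:1,r4:7
cycle 7: issue SUB r0<-Add1 // r0:Add1,r1:Mul2,r2:Mul1,r3:1,r4:7
cycle 8: CDB Mul2=9 // r0:Add1,r1:9,r2:Mul1,r3:1,r4:7
cycle 9: - // r0:Add1,r1:9,r2:Mul1,r3:1,r4:7
cycle 10: - // r0:Add1,r1:9,r2:Mul1,r3:1,r4:7
cycle 11: CDB Mul1=90 // r0:Add1,r1:9,r2:90,r3:1,r4:7
cycle 12: - // r0:Add1,r1:9,r2:90,r3:1,r4:7
cycle 13: - // r0:Add1,r1:9,r2:90,r3:1,r4:7
cycle 14: CDB Add1=89 // r0:89,r1:9,r2:90,r3:1,r4:7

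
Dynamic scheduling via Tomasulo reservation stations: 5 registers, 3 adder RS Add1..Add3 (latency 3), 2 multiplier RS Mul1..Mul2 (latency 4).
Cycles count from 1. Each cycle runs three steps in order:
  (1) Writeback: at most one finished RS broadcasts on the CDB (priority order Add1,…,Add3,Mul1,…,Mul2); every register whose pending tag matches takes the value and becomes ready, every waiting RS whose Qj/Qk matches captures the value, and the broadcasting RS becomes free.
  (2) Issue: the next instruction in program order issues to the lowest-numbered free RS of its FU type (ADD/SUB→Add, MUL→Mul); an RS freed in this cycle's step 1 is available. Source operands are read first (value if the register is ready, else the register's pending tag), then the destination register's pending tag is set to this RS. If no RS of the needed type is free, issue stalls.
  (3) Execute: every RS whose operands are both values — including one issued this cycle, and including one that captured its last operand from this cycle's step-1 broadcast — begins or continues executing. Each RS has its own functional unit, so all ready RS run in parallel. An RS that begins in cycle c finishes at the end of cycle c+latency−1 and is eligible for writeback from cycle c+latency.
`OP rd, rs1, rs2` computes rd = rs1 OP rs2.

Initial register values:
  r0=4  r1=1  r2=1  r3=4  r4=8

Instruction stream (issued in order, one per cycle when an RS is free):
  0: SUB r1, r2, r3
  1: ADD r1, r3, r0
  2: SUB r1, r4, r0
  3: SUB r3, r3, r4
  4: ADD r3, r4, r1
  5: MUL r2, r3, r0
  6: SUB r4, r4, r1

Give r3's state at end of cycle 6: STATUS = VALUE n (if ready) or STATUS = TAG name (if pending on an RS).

STATUS = TAG Add2

  c1: issue SUB r1<-Add1  regs: r0:4,r1:Add1,r2:1,r3:4,r4:8
  c2: issue ADD r1<-Add2  regs: r0:4,r1:Add2,r2:1,r3:4,r4:8
  c3: issue SUB r1<-Add3  regs: r0:4,r1:Add3,r2:1,r3:4,r4:8
  c4: CDB Add1=-3; issue SUB r3<-Add1  regs: r0:4,r1:Add3,r2:1,r3:Add1,r4:8
  c5: CDB Add2=8; issue ADD r3<-Add2  regs: r0:4,r1:Add3,r2:1,r3:Add2,r4:8
  c6: CDB Add3=4; issue MUL r2<-Mul1  regs: r0:4,r1:4,r2:Mul1,r3:Add2,r4:8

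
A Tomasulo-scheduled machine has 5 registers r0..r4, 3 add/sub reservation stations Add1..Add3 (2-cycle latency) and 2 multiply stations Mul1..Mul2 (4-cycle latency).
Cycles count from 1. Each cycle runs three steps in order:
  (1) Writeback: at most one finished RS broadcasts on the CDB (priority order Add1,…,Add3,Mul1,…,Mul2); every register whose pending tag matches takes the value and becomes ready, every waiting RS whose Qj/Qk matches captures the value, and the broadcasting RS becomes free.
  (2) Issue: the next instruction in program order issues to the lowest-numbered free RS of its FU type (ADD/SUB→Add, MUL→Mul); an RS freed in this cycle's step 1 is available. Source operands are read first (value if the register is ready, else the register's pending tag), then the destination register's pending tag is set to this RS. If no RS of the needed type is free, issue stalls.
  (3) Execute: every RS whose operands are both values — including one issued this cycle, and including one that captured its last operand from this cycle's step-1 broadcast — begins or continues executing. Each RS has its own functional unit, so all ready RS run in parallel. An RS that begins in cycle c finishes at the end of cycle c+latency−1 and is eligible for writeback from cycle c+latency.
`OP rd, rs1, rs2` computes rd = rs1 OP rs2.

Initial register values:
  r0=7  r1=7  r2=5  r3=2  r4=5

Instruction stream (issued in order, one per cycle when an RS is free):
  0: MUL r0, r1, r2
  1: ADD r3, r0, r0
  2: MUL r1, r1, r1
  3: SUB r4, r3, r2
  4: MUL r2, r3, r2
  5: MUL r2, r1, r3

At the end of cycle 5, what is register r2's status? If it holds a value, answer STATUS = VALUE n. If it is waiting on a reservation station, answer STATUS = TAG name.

cycle 1: issue MUL r0<-Mul1 // r0:Mul1,r1:7,r2:5,r3:2,r4:5
cycle 2: issue ADD r3<-Add1 // r0:Mul1,r1:7,r2:5,r3:Add1,r4:5
cycle 3: issue MUL r1<-Mul2 // r0:Mul1,r1:Mul2,r2:5,r3:Add1,r4:5
cycle 4: issue SUB r4<-Add2 // r0:Mul1,r1:Mul2,r2:5,r3:Add1,r4:Add2
cycle 5: CDB Mul1=35; issue MUL r2<-Mul1 // r0:35,r1:Mul2,r2:Mul1,r3:Add1,r4:Add2

STATUS = TAG Mul1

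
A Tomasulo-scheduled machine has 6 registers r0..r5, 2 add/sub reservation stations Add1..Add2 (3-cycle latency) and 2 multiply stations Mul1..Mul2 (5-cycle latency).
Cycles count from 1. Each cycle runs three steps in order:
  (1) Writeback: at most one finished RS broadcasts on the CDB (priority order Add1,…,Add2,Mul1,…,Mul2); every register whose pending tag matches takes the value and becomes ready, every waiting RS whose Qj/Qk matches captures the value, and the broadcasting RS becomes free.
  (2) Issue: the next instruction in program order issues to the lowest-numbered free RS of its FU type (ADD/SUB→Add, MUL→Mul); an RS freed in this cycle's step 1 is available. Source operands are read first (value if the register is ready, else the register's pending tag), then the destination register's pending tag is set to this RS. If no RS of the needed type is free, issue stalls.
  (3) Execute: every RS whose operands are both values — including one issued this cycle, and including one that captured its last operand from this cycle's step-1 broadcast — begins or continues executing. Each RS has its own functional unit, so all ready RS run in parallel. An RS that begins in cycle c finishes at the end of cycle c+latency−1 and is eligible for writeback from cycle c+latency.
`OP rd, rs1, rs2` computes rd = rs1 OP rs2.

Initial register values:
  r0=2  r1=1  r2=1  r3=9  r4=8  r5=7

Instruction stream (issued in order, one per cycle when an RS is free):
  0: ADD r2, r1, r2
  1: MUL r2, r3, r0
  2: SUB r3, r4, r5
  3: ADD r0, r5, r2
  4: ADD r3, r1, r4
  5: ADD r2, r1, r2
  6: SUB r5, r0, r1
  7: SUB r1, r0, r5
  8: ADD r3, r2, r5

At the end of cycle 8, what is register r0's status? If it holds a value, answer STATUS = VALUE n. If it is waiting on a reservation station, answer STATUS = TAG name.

c1: issue ADD r2<-Add1 | r0:2,r1:1,r2:Add1,r3:9,r4:8,r5:7
c2: issue MUL r2<-Mul1 | r0:2,r1:1,r2:Mul1,r3:9,r4:8,r5:7
c3: issue SUB r3<-Add2 | r0:2,r1:1,r2:Mul1,r3:Add2,r4:8,r5:7
c4: CDB Add1=2; issue ADD r0<-Add1 | r0:Add1,r1:1,r2:Mul1,r3:Add2,r4:8,r5:7
c5: stall | r0:Add1,r1:1,r2:Mul1,r3:Add2,r4:8,r5:7
c6: CDB Add2=1; issue ADD r3<-Add2 | r0:Add1,r1:1,r2:Mul1,r3:Add2,r4:8,r5:7
c7: CDB Mul1=18; stall | r0:Add1,r1:1,r2:18,r3:Add2,r4:8,r5:7
c8: stall | r0:Add1,r1:1,r2:18,r3:Add2,r4:8,r5:7

STATUS = TAG Add1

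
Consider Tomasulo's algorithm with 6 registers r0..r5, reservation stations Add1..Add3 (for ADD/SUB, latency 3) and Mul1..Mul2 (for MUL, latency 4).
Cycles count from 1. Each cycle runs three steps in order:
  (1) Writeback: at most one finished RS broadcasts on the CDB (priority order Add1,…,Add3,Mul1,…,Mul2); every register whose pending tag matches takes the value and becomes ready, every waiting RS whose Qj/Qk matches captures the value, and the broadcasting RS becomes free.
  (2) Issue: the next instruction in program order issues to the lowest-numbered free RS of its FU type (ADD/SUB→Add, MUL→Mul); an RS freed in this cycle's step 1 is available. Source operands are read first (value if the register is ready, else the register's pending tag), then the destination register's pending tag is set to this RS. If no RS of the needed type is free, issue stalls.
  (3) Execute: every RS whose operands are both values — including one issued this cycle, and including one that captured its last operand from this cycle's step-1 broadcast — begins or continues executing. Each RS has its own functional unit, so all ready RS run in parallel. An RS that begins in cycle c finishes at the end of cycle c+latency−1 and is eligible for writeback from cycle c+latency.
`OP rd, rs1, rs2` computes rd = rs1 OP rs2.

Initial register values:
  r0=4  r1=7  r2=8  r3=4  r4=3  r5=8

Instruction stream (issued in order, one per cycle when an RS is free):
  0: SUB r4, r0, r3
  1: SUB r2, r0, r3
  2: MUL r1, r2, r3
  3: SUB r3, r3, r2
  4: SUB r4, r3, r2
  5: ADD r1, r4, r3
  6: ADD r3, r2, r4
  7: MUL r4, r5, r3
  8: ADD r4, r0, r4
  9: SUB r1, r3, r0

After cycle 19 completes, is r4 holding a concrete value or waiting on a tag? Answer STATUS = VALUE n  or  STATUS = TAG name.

c1: issue SUB r4<-Add1 | r0:4,r1:7,r2:8,r3:4,r4:Add1,r5:8
c2: issue SUB r2<-Add2 | r0:4,r1:7,r2:Add2,r3:4,r4:Add1,r5:8
c3: issue MUL r1<-Mul1 | r0:4,r1:Mul1,r2:Add2,r3:4,r4:Add1,r5:8
c4: CDB Add1=0; issue SUB r3<-Add1 | r0:4,r1:Mul1,r2:Add2,r3:Add1,r4:0,r5:8
c5: CDB Add2=0; issue SUB r4<-Add2 | r0:4,r1:Mul1,r2:0,r3:Add1,r4:Add2,r5:8
c6: issue ADD r1<-Add3 | r0:4,r1:Add3,r2:0,r3:Add1,r4:Add2,r5:8
c7: stall | r0:4,r1:Add3,r2:0,r3:Add1,r4:Add2,r5:8
c8: CDB Add1=4; issue ADD r3<-Add1 | r0:4,r1:Add3,r2:0,r3:Add1,r4:Add2,r5:8
c9: CDB Mul1=0; issue MUL r4<-Mul1 | r0:4,r1:Add3,r2:0,r3:Add1,r4:Mul1,r5:8
c10: stall | r0:4,r1:Add3,r2:0,r3:Add1,r4:Mul1,r5:8
c11: CDB Add2=4; issue ADD r4<-Add2 | r0:4,r1:Add3,r2:0,r3:Add1,r4:Add2,r5:8
c12: stall | r0:4,r1:Add3,r2:0,r3:Add1,r4:Add2,r5:8
c13: stall | r0:4,r1:Add3,r2:0,r3:Add1,r4:Add2,r5:8
c14: CDB Add1=4; issue SUB r1<-Add1 | r0:4,r1:Add1,r2:0,r3:4,r4:Add2,r5:8
c15: CDB Add3=8 | r0:4,r1:Add1,r2:0,r3:4,r4:Add2,r5:8
c16: - | r0:4,r1:Add1,r2:0,r3:4,r4:Add2,r5:8
c17: CDB Add1=0 | r0:4,r1:0,r2:0,r3:4,r4:Add2,r5:8
c18: CDB Mul1=32 | r0:4,r1:0,r2:0,r3:4,r4:Add2,r5:8
c19: - | r0:4,r1:0,r2:0,r3:4,r4:Add2,r5:8

STATUS = TAG Add2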